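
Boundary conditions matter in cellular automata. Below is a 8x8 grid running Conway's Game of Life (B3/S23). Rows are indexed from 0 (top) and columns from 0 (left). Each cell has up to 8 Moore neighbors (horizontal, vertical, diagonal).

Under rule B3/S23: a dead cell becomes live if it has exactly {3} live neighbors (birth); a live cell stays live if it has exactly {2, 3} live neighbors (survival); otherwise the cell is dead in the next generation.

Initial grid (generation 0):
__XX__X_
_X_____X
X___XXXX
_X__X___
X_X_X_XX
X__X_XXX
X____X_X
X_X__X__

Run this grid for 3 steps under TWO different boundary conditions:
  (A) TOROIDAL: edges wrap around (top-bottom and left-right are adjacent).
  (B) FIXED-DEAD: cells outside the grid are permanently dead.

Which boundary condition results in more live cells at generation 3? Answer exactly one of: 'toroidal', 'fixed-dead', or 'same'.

Answer: toroidal

Derivation:
Under TOROIDAL boundary, generation 3:
XX____XX
X_____X_
XXX__X_X
X_X____X
__X_X___
__X_XX__
_XX__X__
X____X__
Population = 24

Under FIXED-DEAD boundary, generation 3:
_X______
_X____XX
___X_XXX
_X___XXX
__X_X___
X_XXX___
XX____XX
________
Population = 22

Comparison: toroidal=24, fixed-dead=22 -> toroidal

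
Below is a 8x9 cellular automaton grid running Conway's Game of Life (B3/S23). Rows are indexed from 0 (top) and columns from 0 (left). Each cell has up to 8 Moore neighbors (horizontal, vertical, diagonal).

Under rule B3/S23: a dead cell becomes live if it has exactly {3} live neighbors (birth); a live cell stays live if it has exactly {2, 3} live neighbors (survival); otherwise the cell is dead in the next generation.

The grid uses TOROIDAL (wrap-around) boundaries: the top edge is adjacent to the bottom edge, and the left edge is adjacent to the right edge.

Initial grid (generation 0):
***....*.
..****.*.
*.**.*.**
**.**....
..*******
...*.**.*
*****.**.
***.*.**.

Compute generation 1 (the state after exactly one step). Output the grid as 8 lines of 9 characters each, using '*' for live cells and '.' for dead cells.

Simulating step by step:
Generation 0 (given above): 43 live cells
Generation 1: 10 live cells
(generation 1 grid is the final answer)

Answer: *......*.
.....*.*.
*....*.*.
.........
.*......*
.........
.........
....*....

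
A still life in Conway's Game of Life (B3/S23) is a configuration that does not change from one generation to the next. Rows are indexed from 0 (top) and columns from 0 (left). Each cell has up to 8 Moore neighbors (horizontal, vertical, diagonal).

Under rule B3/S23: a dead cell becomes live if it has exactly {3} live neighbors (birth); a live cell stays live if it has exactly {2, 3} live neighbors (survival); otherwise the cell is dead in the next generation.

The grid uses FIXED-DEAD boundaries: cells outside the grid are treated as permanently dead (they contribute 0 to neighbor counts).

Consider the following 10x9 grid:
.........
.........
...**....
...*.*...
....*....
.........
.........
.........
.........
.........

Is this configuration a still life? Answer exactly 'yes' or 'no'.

Compute generation 1 and compare to generation 0 (given above):
Generation 1:
.........
.........
...**....
...*.*...
....*....
.........
.........
.........
.........
.........
The grids are IDENTICAL -> still life.

Answer: yes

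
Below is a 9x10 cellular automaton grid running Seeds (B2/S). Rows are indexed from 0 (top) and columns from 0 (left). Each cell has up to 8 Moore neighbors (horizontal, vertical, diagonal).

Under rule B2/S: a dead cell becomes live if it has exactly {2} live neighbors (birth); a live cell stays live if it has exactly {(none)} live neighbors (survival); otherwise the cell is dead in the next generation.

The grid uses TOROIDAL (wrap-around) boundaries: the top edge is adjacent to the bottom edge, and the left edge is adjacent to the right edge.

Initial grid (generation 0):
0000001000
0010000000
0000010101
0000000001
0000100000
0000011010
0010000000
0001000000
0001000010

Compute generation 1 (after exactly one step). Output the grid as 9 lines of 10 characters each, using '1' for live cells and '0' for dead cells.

Answer: 0011000100
0000010110
1000001000
1000111000
0000001111
0001100100
0001111100
0000100000
0010100100

Derivation:
Simulating step by step:
Generation 0 (given above): 14 live cells
Generation 1: 28 live cells
(generation 1 grid is the final answer)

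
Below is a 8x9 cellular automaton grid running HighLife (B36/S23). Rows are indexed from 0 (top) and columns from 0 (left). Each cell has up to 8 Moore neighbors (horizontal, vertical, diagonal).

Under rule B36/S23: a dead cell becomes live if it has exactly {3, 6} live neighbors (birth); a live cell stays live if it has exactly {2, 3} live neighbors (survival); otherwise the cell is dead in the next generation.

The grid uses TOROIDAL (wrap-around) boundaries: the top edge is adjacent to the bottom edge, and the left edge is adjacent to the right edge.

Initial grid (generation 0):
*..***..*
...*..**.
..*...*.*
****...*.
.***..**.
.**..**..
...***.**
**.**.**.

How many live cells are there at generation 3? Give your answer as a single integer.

Simulating step by step:
Generation 0 (given above): 36 live cells
Generation 1: 22 live cells
**.......
*.**..*..
*.....*.*
*........
....**.**
**......*
......*.*
.*...*..*
Generation 2: 19 live cells
........*
..*....*.
*......**
*....**..
.*.....*.
.....**..
**......*
.*.....**
Generation 3: 21 live cells
*.......*
*......*.
**.....*.
**....*..
.......*.
.*....***
.*....*.*
**.....*.
Population at generation 3: 21

Answer: 21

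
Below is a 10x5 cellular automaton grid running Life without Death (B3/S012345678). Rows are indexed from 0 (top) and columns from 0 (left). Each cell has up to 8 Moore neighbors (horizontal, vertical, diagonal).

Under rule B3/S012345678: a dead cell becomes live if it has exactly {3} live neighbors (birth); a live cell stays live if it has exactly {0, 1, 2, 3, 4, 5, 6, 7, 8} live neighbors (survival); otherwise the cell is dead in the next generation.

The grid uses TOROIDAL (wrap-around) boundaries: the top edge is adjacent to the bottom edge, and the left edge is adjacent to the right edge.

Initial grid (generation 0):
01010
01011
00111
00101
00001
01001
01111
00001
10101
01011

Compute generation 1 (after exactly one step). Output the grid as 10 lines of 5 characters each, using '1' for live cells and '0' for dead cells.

Answer: 01010
01011
01111
10101
00001
01001
01111
00001
11101
01011

Derivation:
Simulating step by step:
Generation 0 (given above): 24 live cells
Generation 1: 27 live cells
(generation 1 grid is the final answer)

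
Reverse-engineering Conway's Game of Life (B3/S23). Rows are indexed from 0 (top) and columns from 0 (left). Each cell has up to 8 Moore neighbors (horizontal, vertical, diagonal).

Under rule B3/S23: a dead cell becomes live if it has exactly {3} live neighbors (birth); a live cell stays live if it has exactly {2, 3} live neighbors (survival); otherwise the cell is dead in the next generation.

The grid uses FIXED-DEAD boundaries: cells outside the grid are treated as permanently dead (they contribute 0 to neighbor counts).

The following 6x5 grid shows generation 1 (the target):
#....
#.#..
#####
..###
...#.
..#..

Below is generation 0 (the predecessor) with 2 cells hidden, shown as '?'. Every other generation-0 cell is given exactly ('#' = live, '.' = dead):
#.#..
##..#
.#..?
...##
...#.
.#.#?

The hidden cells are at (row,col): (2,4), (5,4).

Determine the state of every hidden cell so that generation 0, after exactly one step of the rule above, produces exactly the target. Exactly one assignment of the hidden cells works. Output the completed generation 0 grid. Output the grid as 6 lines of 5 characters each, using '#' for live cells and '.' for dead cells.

Hidden generation-0 cells (in order): (2,4), (5,4).
A hidden cell only influences target cells in its own 3x3 neighborhood. Try each of the 2^2 = 4 assignments, step the completed generation 0 forward once under B3/S23, and compare with the target:
  (2,4)=. (5,4)=. -> step reproduces the target at every cell -> ACCEPT
  (2,4)=. (5,4)=# -> step gives (4,3)='.' but target has '#' -> reject
  (2,4)=# (5,4)=. -> step gives (1,3)='#' but target has '.' -> reject
  (2,4)=# (5,4)=# -> step gives (1,3)='#' but target has '.' -> reject
Unique solution: (2,4)=dead, (5,4)=dead.
Check: live-neighbor counts of every cell in the completed generation 0:
24121
34320
32333
11322
11434
10312
Applying B3/S23 to generation 0 with these counts gives:
#....
#.#..
#####
..###
...#.
..#..
which matches the target exactly.

Answer: #.#..
##..#
.#...
...##
...#.
.#.#.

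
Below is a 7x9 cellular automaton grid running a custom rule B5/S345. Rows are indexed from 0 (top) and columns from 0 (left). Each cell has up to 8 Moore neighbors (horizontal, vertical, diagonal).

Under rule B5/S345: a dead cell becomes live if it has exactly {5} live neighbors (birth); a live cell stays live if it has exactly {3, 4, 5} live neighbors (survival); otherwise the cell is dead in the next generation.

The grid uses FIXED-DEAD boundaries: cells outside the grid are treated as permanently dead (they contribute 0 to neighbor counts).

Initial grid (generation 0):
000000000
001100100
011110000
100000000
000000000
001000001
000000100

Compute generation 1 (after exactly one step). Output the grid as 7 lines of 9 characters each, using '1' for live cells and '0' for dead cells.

Answer: 000000000
001100000
011100000
000000000
000000000
000000000
000000000

Derivation:
Simulating step by step:
Generation 0 (given above): 11 live cells
Generation 1: 5 live cells
(generation 1 grid is the final answer)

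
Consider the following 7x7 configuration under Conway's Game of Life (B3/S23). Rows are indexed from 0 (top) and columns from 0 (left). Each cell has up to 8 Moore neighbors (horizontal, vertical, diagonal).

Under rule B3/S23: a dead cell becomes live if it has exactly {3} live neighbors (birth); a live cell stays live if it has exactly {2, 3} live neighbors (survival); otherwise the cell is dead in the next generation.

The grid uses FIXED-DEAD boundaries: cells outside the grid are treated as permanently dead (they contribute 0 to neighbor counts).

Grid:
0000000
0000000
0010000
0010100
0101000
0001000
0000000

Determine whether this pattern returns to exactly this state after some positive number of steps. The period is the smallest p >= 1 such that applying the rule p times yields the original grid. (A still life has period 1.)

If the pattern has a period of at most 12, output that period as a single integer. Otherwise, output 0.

Answer: 2

Derivation:
Simulating and comparing each generation to the original:
Gen 0 (original, given above): 6 live cells
Gen 1: 6 live cells, differs from original
Gen 2: 6 live cells, MATCHES original -> period = 2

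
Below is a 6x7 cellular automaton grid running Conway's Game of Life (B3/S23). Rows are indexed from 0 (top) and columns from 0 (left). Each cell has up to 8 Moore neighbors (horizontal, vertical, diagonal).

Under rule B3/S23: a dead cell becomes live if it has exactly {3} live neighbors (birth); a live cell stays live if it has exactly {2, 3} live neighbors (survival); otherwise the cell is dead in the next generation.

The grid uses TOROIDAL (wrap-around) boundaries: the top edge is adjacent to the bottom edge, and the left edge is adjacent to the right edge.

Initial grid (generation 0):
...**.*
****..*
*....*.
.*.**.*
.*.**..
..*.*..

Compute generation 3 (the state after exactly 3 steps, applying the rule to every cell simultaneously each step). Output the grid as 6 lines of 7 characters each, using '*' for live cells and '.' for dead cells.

Answer: **.**..
*....*.
*.....*
...*..*
......*
..*....

Derivation:
Simulating step by step:
Generation 0 (given above): 19 live cells
Generation 1: 12 live cells
....*.*
.***...
.....*.
.*.*..*
**.....
..*....
Generation 2: 16 live cells
.*.....
..****.
**.**..
.**...*
**.....
**.....
Generation 3: 12 live cells
(generation 3 grid is the final answer)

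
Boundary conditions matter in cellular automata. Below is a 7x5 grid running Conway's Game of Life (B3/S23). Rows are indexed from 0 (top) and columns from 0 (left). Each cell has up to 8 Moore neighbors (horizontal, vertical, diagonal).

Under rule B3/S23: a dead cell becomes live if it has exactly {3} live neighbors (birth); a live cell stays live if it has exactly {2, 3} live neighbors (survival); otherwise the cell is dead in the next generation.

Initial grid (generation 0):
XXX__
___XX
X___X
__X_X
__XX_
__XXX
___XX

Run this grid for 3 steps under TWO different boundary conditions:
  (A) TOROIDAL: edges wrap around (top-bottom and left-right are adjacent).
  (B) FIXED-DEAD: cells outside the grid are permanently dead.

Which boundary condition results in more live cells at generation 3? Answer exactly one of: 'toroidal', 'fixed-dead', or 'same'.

Answer: toroidal

Derivation:
Under TOROIDAL boundary, generation 3:
_____
X____
X_X__
X_XX_
_XXX_
_XX__
_X___
Population = 12

Under FIXED-DEAD boundary, generation 3:
_____
___XX
__X_X
_X_X_
_X_X_
_____
_____
Population = 8

Comparison: toroidal=12, fixed-dead=8 -> toroidal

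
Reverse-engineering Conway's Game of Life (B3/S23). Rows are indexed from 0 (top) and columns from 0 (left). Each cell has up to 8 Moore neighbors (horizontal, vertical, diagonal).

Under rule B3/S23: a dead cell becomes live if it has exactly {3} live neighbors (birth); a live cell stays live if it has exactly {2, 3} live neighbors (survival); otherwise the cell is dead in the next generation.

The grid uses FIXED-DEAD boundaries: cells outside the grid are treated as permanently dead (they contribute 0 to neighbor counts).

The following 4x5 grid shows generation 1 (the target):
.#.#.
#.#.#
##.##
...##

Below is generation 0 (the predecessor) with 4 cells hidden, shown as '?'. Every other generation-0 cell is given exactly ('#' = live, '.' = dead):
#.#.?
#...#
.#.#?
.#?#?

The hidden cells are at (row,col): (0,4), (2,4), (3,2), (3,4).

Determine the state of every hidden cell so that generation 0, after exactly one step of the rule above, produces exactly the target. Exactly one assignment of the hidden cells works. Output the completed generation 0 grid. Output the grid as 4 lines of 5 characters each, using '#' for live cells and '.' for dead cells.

Hidden generation-0 cells (in order): (0,4), (2,4), (3,2), (3,4).
A hidden cell only influences target cells in its own 3x3 neighborhood. Try each of the 2^4 = 16 assignments, step the completed generation 0 forward once under B3/S23, and compare with the target:
  (0,4)=. (2,4)=. (3,2)=. (3,4)=. -> step gives (0,3)='.' but target has '#' -> reject
  (0,4)=. (2,4)=. (3,2)=. (3,4)=# -> step gives (0,3)='.' but target has '#' -> reject
  (0,4)=. (2,4)=. (3,2)=# (3,4)=. -> step gives (0,3)='.' but target has '#' -> reject
  (0,4)=. (2,4)=. (3,2)=# (3,4)=# -> step gives (0,3)='.' but target has '#' -> reject
  (0,4)=. (2,4)=# (3,2)=. (3,4)=. -> step gives (0,3)='.' but target has '#' -> reject
  (0,4)=. (2,4)=# (3,2)=. (3,4)=# -> step gives (0,3)='.' but target has '#' -> reject
  (0,4)=. (2,4)=# (3,2)=# (3,4)=. -> step gives (0,3)='.' but target has '#' -> reject
  (0,4)=. (2,4)=# (3,2)=# (3,4)=# -> step gives (0,3)='.' but target has '#' -> reject
  (0,4)=# (2,4)=. (3,2)=. (3,4)=. -> step gives (3,3)='.' but target has '#' -> reject
  (0,4)=# (2,4)=. (3,2)=. (3,4)=# -> step gives (2,4)='.' but target has '#' -> reject
  (0,4)=# (2,4)=. (3,2)=# (3,4)=. -> step gives (3,1)='#' but target has '.' -> reject
  (0,4)=# (2,4)=. (3,2)=# (3,4)=# -> step gives (2,3)='.' but target has '#' -> reject
  (0,4)=# (2,4)=# (3,2)=. (3,4)=. -> step reproduces the target at every cell -> ACCEPT
  (0,4)=# (2,4)=# (3,2)=. (3,4)=# -> step gives (2,3)='.' but target has '#' -> reject
  (0,4)=# (2,4)=# (3,2)=# (3,4)=. -> step gives (2,3)='.' but target has '#' -> reject
  (0,4)=# (2,4)=# (3,2)=# (3,4)=# -> step gives (2,3)='.' but target has '#' -> reject
Unique solution: (0,4)=live, (2,4)=live, (3,2)=dead, (3,4)=dead.
Check: live-neighbor counts of every cell in the completed generation 0:
13031
24353
32433
21423
Applying B3/S23 to generation 0 with these counts gives:
.#.#.
#.#.#
##.##
...##
which matches the target exactly.

Answer: #.#.#
#...#
.#.##
.#.#.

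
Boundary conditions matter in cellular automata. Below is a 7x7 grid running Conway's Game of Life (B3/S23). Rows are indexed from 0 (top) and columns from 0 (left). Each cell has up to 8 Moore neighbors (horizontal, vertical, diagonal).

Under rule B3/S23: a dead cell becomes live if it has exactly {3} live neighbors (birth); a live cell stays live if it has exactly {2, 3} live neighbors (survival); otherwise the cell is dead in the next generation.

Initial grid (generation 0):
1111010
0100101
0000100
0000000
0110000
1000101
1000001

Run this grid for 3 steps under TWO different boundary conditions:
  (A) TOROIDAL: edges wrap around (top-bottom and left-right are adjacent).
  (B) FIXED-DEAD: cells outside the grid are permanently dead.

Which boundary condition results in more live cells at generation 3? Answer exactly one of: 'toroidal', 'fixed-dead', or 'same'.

Under TOROIDAL boundary, generation 3:
1110000
0000000
0000000
0000001
0011100
0011100
0000101
Population = 12

Under FIXED-DEAD boundary, generation 3:
0101100
0101100
0000000
0000000
0000000
0000000
0000000
Population = 6

Comparison: toroidal=12, fixed-dead=6 -> toroidal

Answer: toroidal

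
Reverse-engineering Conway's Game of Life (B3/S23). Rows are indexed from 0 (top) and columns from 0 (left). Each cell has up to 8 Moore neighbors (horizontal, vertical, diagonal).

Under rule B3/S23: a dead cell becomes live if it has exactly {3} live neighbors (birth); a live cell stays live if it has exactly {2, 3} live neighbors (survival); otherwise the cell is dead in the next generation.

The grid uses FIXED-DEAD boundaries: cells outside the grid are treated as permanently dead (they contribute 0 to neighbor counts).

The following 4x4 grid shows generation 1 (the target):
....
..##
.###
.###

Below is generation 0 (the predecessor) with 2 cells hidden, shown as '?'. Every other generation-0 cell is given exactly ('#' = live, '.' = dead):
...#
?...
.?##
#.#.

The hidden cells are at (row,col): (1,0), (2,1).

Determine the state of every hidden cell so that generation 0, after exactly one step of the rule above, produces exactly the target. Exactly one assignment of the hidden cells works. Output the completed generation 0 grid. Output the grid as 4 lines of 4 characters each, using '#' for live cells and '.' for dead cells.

Answer: ...#
....
..##
#.#.

Derivation:
Hidden generation-0 cells (in order): (1,0), (2,1).
A hidden cell only influences target cells in its own 3x3 neighborhood. Try each of the 2^2 = 4 assignments, step the completed generation 0 forward once under B3/S23, and compare with the target:
  (1,0)=. (2,1)=. -> step reproduces the target at every cell -> ACCEPT
  (1,0)=. (2,1)=# -> step gives (1,2)='.' but target has '#' -> reject
  (1,0)=# (2,1)=. -> step gives (2,1)='.' but target has '#' -> reject
  (1,0)=# (2,1)=# -> step gives (1,1)='#' but target has '.' -> reject
Unique solution: (1,0)=dead, (2,1)=dead.
Check: live-neighbor counts of every cell in the completed generation 0:
0010
0133
1322
0323
Applying B3/S23 to generation 0 with these counts gives:
....
..##
.###
.###
which matches the target exactly.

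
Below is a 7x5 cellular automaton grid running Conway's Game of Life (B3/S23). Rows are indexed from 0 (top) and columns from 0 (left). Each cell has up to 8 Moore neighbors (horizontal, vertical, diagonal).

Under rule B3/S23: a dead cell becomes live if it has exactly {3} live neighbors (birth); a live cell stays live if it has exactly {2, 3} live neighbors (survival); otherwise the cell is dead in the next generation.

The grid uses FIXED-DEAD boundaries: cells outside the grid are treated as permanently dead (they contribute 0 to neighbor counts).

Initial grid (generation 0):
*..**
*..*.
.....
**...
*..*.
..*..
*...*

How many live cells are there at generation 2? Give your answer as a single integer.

Simulating step by step:
Generation 0 (given above): 12 live cells
Generation 1: 12 live cells
...**
...**
**...
**...
*.*..
.*.*.
.....
Generation 2: 13 live cells
...**
..***
***..
..*..
*.*..
.**..
.....
Population at generation 2: 13

Answer: 13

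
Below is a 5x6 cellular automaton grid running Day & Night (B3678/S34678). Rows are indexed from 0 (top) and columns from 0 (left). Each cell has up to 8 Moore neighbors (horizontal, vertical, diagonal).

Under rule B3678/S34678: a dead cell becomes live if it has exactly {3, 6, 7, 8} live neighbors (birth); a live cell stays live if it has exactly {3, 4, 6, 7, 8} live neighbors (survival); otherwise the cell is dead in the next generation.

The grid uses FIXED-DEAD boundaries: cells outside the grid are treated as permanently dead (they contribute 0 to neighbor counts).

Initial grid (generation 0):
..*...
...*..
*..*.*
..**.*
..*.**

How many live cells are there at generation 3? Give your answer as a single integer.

Simulating step by step:
Generation 0 (given above): 11 live cells
Generation 1: 9 live cells
......
..*.*.
...*..
.*****
....*.
Generation 2: 9 live cells
......
...*..
.*...*
..***.
..*.**
Generation 3: 5 live cells
......
......
......
.****.
....*.
Population at generation 3: 5

Answer: 5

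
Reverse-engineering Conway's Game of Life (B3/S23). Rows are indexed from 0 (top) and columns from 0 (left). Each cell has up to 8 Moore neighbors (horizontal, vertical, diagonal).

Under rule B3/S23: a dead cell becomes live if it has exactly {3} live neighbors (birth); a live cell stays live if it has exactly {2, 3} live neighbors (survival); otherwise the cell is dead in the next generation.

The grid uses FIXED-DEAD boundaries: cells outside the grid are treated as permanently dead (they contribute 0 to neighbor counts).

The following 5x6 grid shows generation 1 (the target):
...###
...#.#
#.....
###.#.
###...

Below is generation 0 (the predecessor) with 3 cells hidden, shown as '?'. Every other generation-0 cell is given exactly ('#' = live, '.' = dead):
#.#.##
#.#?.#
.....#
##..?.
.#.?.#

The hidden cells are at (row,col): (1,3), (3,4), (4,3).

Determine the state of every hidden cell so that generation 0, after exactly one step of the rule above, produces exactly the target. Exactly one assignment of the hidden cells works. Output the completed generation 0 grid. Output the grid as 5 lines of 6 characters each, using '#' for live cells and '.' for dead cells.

Hidden generation-0 cells (in order): (1,3), (3,4), (4,3).
A hidden cell only influences target cells in its own 3x3 neighborhood. Try each of the 2^3 = 8 assignments, step the completed generation 0 forward once under B3/S23, and compare with the target:
  (1,3)=. (3,4)=. (4,3)=. -> step gives (3,2)='.' but target has '#' -> reject
  (1,3)=. (3,4)=. (4,3)=# -> step reproduces the target at every cell -> ACCEPT
  (1,3)=. (3,4)=# (4,3)=. -> step gives (2,4)='#' but target has '.' -> reject
  (1,3)=. (3,4)=# (4,3)=# -> step gives (2,4)='#' but target has '.' -> reject
  (1,3)=# (3,4)=. (4,3)=. -> step gives (0,2)='#' but target has '.' -> reject
  (1,3)=# (3,4)=. (4,3)=# -> step gives (0,2)='#' but target has '.' -> reject
  (1,3)=# (3,4)=# (4,3)=. -> step gives (0,2)='#' but target has '.' -> reject
  (1,3)=# (3,4)=# (4,3)=# -> step gives (0,2)='#' but target has '.' -> reject
Unique solution: (1,3)=dead, (3,4)=dead, (4,3)=live.
Check: live-neighbor counts of every cell in the completed generation 0:
141322
141343
342121
223132
323020
Applying B3/S23 to generation 0 with these counts gives:
...###
...#.#
#.....
###.#.
###...
which matches the target exactly.

Answer: #.#.##
#.#..#
.....#
##....
.#.#.#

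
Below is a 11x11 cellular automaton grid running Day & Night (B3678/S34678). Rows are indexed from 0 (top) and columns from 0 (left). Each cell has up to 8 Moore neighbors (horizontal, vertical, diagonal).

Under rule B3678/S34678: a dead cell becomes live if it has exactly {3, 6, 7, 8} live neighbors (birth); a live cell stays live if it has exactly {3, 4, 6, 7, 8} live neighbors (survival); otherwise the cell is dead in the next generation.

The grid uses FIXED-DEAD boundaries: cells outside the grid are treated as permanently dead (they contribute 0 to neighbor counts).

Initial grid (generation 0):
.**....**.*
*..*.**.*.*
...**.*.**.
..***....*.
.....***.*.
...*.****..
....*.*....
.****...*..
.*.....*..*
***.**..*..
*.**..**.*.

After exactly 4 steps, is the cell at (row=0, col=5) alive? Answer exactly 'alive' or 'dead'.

Simulating step by step:
Generation 0 (given above): 51 live cells
Generation 1: 41 live cells
......**...
.*.*.*****.
........***
...**....**
..*..*.*...
......*.*..
....*.*.*..
..**.*.*...
..*..*..**.
*.*.....**.
..****..*..
Generation 2: 40 live cells
.....***...
......*..**
..**.**..**
.........**
...**.*.**.
......*....
...*..*....
...*.*.*.*.
..*.*.****.
..*..*.***.
.*.*.....*.
Generation 3: 36 live cells
......*....
....*...***
........*..
..*...**..*
.....*.*.**
...**......
....****...
..**.*.*...
....*...***
.**.*..****
..*........
Generation 4: 31 live cells
.........*.
.......*.*.
........*.*
......**...
...**...*..
....*..**..
..*..**....
...*.*.*.*.
.*..***...*
........*.*
.*.*....**.

Cell (0,5) at generation 4: 0 -> dead

Answer: dead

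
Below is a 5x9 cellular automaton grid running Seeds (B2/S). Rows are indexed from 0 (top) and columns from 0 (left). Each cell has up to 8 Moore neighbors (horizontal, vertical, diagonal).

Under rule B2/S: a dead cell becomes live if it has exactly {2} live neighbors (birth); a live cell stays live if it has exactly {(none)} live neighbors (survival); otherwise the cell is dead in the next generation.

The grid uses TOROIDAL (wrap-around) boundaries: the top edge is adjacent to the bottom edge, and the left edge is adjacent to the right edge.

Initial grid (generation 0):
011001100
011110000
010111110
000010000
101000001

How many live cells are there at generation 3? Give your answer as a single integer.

Simulating step by step:
Generation 0 (given above): 18 live cells
Generation 1: 6 live cells
000000011
000000000
100000000
000000000
000010110
Generation 2: 8 live cells
000001000
100000010
000000000
000001111
000001000
Generation 3: 8 live cells
000010001
000000101
100001000
000010000
000000001
Population at generation 3: 8

Answer: 8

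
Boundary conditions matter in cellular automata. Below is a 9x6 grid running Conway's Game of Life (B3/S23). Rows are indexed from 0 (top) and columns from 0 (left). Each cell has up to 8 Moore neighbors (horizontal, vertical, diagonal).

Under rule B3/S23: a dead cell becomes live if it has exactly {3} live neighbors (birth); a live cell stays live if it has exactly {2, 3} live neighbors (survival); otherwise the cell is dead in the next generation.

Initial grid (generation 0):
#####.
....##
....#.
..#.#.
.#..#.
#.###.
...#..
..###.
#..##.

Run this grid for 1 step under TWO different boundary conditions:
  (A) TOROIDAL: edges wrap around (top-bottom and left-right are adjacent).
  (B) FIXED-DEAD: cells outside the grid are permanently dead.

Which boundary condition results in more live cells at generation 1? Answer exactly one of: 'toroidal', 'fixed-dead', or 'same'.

Under TOROIDAL boundary, generation 1:
###...
###...
....#.
....##
.#..#.
.##.##
.#...#
..#..#
#.....
Population = 20

Under FIXED-DEAD boundary, generation 1:
.#####
.##..#
....#.
....##
.#..##
.##.#.
.#....
..#...
..#.#.
Population = 21

Comparison: toroidal=20, fixed-dead=21 -> fixed-dead

Answer: fixed-dead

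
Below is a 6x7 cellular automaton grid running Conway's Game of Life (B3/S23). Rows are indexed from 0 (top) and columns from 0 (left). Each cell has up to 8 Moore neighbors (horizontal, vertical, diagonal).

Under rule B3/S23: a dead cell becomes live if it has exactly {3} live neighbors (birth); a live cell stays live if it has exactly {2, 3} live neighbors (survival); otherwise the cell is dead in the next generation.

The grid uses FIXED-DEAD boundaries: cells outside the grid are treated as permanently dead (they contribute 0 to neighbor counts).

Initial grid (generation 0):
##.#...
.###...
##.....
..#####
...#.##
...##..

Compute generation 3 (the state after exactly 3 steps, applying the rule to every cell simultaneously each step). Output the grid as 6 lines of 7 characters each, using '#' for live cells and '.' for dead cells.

Simulating step by step:
Generation 0 (given above): 18 live cells
Generation 1: 14 live cells
##.#...
...#...
#....#.
.###..#
......#
...###.
Generation 2: 15 live cells
..#....
###.#..
.#.##..
.##..##
......#
....##.
Generation 3: 14 live cells
(generation 3 grid is the final answer)

Answer: ..##...
#...#..
....#..
.######
....#.#
.....#.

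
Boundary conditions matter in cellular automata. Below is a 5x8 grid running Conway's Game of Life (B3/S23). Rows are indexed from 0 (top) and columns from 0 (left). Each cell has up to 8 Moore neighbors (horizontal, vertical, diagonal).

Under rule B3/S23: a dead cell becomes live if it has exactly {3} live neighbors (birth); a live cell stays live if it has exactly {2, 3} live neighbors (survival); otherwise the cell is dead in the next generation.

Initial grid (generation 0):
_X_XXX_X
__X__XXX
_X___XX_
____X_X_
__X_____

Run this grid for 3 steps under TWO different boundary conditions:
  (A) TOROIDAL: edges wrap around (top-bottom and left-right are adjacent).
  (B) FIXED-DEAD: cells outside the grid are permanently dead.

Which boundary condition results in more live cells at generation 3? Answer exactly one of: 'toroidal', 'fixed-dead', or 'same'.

Answer: toroidal

Derivation:
Under TOROIDAL boundary, generation 3:
________
X_XX_X_X
__X_XX__
_____X__
XXXX__XX
Population = 15

Under FIXED-DEAD boundary, generation 3:
______X_
_X_XXXX_
__X_____
________
________
Population = 7

Comparison: toroidal=15, fixed-dead=7 -> toroidal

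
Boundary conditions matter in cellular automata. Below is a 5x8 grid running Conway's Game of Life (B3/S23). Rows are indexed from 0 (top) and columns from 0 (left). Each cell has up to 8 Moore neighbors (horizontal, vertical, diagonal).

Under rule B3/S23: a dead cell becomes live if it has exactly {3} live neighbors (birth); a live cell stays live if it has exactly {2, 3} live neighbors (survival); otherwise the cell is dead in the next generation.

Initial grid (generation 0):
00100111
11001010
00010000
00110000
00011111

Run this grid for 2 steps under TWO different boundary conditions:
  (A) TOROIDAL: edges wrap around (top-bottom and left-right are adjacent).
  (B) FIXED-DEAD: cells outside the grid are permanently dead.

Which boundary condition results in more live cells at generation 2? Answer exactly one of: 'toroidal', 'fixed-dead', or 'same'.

Under TOROIDAL boundary, generation 2:
00000001
10001100
10000011
00111110
01100010
Population = 15

Under FIXED-DEAD boundary, generation 2:
01011101
11000001
01000001
01000010
00111010
Population = 16

Comparison: toroidal=15, fixed-dead=16 -> fixed-dead

Answer: fixed-dead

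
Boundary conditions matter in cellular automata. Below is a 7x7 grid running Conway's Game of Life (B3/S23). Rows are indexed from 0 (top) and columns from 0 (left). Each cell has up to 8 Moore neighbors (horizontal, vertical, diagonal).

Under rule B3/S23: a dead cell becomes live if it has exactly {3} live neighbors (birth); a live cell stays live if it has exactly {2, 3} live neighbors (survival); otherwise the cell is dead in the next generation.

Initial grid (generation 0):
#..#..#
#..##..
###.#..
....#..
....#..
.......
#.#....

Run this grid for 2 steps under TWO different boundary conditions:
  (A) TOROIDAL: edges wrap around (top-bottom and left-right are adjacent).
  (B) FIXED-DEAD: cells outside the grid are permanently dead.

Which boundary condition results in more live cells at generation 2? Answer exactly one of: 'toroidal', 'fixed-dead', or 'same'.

Under TOROIDAL boundary, generation 2:
..###..
.......
###....
#######
.......
#......
.###.##
Population = 19

Under FIXED-DEAD boundary, generation 2:
...###.
#.#....
#.#...#
######.
.......
.......
.......
Population = 14

Comparison: toroidal=19, fixed-dead=14 -> toroidal

Answer: toroidal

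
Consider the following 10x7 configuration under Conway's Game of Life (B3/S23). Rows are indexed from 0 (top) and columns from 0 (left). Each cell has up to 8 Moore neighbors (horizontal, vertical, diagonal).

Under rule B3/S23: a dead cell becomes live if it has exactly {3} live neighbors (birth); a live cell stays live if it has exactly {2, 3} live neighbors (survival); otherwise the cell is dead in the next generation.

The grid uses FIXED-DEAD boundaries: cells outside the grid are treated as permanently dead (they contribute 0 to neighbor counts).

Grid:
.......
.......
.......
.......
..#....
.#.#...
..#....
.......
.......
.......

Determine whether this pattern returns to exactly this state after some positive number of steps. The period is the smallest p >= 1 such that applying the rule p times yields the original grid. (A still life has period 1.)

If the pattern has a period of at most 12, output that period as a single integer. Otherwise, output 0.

Simulating and comparing each generation to the original:
Gen 0 (original, given above): 4 live cells
Gen 1: 4 live cells, MATCHES original -> period = 1

Answer: 1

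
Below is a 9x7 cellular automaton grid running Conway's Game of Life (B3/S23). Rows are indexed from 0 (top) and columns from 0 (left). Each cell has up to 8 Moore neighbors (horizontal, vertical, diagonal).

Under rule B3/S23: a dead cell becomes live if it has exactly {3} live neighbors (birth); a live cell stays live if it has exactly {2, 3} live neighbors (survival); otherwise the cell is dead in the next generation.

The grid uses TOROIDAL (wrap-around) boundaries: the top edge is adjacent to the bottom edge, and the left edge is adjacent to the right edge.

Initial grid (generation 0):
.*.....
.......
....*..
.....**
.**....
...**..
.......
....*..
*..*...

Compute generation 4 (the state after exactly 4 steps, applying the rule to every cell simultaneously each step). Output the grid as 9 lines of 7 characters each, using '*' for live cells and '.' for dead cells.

Simulating step by step:
Generation 0 (given above): 11 live cells
Generation 1: 10 live cells
.......
.......
.....*.
.....*.
..****.
..**...
...**..
.......
.......
Generation 2: 9 live cells
.......
.......
.......
...*.**
..*..*.
.....*.
..***..
.......
.......
Generation 3: 9 live cells
.......
.......
.......
....***
.....*.
..*..*.
...**..
...*...
.......
Generation 4: 11 live cells
(generation 4 grid is the final answer)

Answer: .......
.......
.....*.
....***
.......
...*.*.
..***..
...**..
.......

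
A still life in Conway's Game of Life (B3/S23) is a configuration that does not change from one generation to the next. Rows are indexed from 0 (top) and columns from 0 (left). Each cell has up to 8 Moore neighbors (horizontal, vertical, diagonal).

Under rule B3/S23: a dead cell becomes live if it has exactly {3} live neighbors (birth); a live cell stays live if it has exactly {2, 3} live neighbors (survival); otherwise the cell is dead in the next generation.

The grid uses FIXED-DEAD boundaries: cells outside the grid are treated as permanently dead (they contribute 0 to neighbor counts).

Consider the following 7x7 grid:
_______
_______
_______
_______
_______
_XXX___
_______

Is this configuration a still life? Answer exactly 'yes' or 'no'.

Compute generation 1 and compare to generation 0 (given above):
Generation 1:
_______
_______
_______
_______
__X____
__X____
__X____
Cell (4,2) differs: gen0=0 vs gen1=1 -> NOT a still life.

Answer: no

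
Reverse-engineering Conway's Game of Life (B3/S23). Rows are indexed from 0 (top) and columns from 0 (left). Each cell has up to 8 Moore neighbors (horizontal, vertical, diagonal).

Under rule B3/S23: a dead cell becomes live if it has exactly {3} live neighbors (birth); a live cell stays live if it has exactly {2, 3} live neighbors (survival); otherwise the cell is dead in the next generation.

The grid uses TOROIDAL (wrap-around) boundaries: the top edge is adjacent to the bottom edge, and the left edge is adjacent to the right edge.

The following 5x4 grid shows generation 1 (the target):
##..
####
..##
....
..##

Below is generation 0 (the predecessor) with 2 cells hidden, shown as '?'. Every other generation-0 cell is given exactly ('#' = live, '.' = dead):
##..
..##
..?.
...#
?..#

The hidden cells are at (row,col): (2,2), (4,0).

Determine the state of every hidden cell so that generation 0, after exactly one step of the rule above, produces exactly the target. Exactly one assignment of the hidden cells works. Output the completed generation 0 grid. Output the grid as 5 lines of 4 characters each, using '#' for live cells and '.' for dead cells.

Hidden generation-0 cells (in order): (2,2), (4,0).
A hidden cell only influences target cells in its own 3x3 neighborhood. Try each of the 2^2 = 4 assignments, step the completed generation 0 forward once under B3/S23, and compare with the target:
  (2,2)=. (4,0)=. -> step reproduces the target at every cell -> ACCEPT
  (2,2)=. (4,0)=# -> step gives (0,0)='.' but target has '#' -> reject
  (2,2)=# (4,0)=. -> step gives (1,1)='.' but target has '#' -> reject
  (2,2)=# (4,0)=# -> step gives (0,0)='.' but target has '#' -> reject
Unique solution: (2,2)=dead, (4,0)=dead.
Check: live-neighbor counts of every cell in the completed generation 0:
3244
3322
2133
2021
4232
Applying B3/S23 to generation 0 with these counts gives:
##..
####
..##
....
..##
which matches the target exactly.

Answer: ##..
..##
....
...#
...#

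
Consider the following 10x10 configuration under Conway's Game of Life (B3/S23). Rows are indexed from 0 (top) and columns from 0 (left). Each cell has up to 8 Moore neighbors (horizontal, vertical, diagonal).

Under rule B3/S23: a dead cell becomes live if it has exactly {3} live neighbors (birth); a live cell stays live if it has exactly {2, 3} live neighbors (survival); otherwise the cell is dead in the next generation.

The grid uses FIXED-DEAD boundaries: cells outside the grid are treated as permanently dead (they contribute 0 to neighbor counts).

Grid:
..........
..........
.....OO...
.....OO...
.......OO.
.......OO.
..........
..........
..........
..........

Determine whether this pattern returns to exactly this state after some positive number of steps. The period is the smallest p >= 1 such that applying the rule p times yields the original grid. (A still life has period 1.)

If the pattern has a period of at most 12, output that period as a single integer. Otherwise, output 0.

Simulating and comparing each generation to the original:
Gen 0 (original, given above): 8 live cells
Gen 1: 6 live cells, differs from original
Gen 2: 8 live cells, MATCHES original -> period = 2

Answer: 2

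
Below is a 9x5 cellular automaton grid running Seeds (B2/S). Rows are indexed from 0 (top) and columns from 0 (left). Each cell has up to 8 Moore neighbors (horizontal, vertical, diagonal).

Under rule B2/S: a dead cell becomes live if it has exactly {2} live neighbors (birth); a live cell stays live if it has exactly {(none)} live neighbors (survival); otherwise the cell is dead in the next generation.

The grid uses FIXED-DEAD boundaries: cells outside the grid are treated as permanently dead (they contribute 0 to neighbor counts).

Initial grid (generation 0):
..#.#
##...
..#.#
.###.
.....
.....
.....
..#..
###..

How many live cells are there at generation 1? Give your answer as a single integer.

Answer: 9

Derivation:
Simulating step by step:
Generation 0 (given above): 13 live cells
Generation 1: 9 live cells
#..#.
....#
.....
....#
.#.#.
.....
.....
#..#.
...#.
Population at generation 1: 9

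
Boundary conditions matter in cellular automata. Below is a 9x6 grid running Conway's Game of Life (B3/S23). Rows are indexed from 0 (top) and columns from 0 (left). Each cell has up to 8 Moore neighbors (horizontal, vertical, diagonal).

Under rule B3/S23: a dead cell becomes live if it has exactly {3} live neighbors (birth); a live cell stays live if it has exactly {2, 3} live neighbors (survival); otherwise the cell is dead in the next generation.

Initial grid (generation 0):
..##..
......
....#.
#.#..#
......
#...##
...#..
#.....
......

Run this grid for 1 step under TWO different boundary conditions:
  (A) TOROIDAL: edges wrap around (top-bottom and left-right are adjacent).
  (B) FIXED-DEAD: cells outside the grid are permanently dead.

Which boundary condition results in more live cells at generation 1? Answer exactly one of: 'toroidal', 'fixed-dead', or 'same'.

Answer: toroidal

Derivation:
Under TOROIDAL boundary, generation 1:
......
...#..
.....#
.....#
.#..#.
....##
#...#.
......
......
Population = 9

Under FIXED-DEAD boundary, generation 1:
......
...#..
......
......
.#..##
....#.
....#.
......
......
Population = 6

Comparison: toroidal=9, fixed-dead=6 -> toroidal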